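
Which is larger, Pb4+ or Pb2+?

Both ions have Z = 82 protons, but Pb4+ has lost more electrons, so its remaining electrons feel a larger effective nuclear charge per electron and are pulled in more tightly.
Higher positive charge → smaller ion, so Pb2+ > Pb4+.

Pb2+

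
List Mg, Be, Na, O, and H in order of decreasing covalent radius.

Na > Mg > Be > O > H

Atomic radius shrinks across a period as nuclear charge pulls the same shell inward, and grows down a group as new shells are added.
These span different periods and groups, so the two trends combine.
O > H: the two effects oppose for this pair; the down-group effect wins (63 vs 32 pm).
Be > O: both are in period 2; the period trend gives Be the larger value.
Mg > Be: Mg sits below Be in group 2, so the down-group effect alone puts Mg larger.
Na > Mg: Na lies to the left of Mg in period 3, so the across-period effect alone puts Na larger.
Tabulated atomic radius (pm): H 32, Be 102, O 63, Na 155, Mg 139.
So from largest to smallest: Na > Mg > Be > O > H.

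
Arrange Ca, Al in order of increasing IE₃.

After 2 electrons have been removed, what remains? Ca²⁺ is the bare [Ar] core; Al²⁺ still has 1 valence electron.
Pulling an electron out of a noble-gas core costs far more than removing a remaining valence electron, so Ca sits at the high end of IE_3.
Approximate IE_3 values (kJ/mol): Ca 4912, Al 2745.
Overall IE_3 order: Al < Ca.

Al < Ca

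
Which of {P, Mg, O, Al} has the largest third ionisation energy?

Consider each +2 ion: P²⁺ still has 3 valence electrons; Mg²⁺ is the bare [Ne] core; O²⁺ still has 4 valence electrons; Al²⁺ still has 1 valence electron.
Core electrons are held far more tightly than valence electrons, so Mg tops the IE_3 order.
Valence configurations: P²⁺ [Ne]3s²3p¹, O²⁺ [He]2s²2p², Al²⁺ [Ne]3s¹.
Approximate IE_3 values (kJ/mol): P 2914, Mg 7733, O 5300, Al 2745.
So the third ionization energies run Al < P < O < Mg.

Mg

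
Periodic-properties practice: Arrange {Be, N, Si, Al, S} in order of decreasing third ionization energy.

After 2 electrons have been removed, what remains? Be²⁺ is the bare [He] core; N²⁺ still has 3 valence electrons; Si²⁺ still has 2 valence electrons; Al²⁺ still has 1 valence electron; S²⁺ still has 4 valence electrons.
Breaking into a closed-shell core is much more expensive than removing a leftover valence electron — Be has the largest IE_3 here.
Valence configurations: N²⁺ [He]2s²2p¹, Si²⁺ [Ne]3s², Al²⁺ [Ne]3s¹, S²⁺ [Ne]3s²3p².
The numbers (kJ/mol): Be 14849, N 4578, Si 3232, Al 2745, S 3357.
Putting it together, IE_3: Al < Si < S < N < Be.

Be > N > S > Si > Al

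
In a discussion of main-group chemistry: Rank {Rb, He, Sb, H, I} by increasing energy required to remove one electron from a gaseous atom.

H is in period 1, group 1; He is in period 1, group 18; Rb is in period 5, group 1; Sb is in period 5, group 15; I is in period 5, group 17.
Across a period the outer electron is held more tightly (higher IE₁); down a group it sits in a higher shell, more shielded, and comes off more easily.
Here both period and group differ, so the two effects have to be weighed against each other.
Sb > Rb: Sb lies to the right of Rb in period 5, so the across-period effect alone puts Sb higher.
I > Sb: I lies to the right of Sb in period 5, so the across-period effect alone puts I higher.
H > I: the two effects oppose for this pair; the down-group effect wins (1312 vs 1008 kJ/mol).
He > H: He lies to the right of H in period 1, so the across-period effect alone puts He higher.
Tabulated first ionization energy (kJ/mol): H 1312, He 2372, Rb 403, Sb 831, I 1008.
So from lowest to highest: Rb < Sb < I < H < He.

Rb, Sb, I, H, He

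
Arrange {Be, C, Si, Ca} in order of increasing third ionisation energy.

IE_3 is the cost of taking one more electron from the +2 cation: Be²⁺ is the bare [He] core; C²⁺ still has 2 valence electrons; Si²⁺ still has 2 valence electrons; Ca²⁺ is the bare [Ar] core.
Core electrons are held far more tightly than valence electrons, so Ca and Be top the IE_3 order.
Valence configurations: C²⁺ [He]2s², Si²⁺ [Ne]3s².
The numbers (kJ/mol): Be 14849, C 4620, Si 3232, Ca 4912.
So the third ionization energies run Si < C < Ca < Be.

Si, C, Ca, Be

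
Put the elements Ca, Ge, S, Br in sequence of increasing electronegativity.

Ca, Ge, S, Br

S is in period 3, group 16; Ca is in period 4, group 2; Ge is in period 4, group 14; Br is in period 4, group 17.
Atoms toward the upper right of the periodic table pull bonding electrons most strongly.
These span different periods and groups, so the two trends combine.
Ge > Ca: Ge lies to the right of Ca in period 4, so the across-period effect alone puts Ge higher.
S > Ge: both effects reinforce here, so S is clearly the higher of the two.
Br > S: period and group pull opposite ways; the across-period shift dominates (2.96 vs 2.58).
Approximate values (Pauling): S 2.58, Ca 1.00, Ge 2.01, Br 2.96.
So from lowest to highest: Ca < Ge < S < Br.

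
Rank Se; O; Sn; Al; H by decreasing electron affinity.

Se > O > Sn > H > Al

H is in period 1, group 1; O is in period 2, group 16; Al is in period 3, group 13; Se is in period 4, group 16; Sn is in period 5, group 14.
Adding an electron releases more energy for atoms nearer the top right (short of the noble gases).
These span different periods and groups, so the two trends combine.
H > Al: period and group pull opposite ways; the down-group shift dominates (73 vs 42 kJ/mol).
Sn > H: the two effects oppose for this pair; the across-period effect wins (107 vs 73 kJ/mol).
O > Sn: both effects reinforce here, so O is clearly the higher of the two.
Se > O: this pair runs against the simple trend — see the exception note.
Note the exception: Se has a higher electron affinity than O, contrary to the simple trend — O's compact 2p subshell gives strong electron–electron repulsion on the added electron.
Approximate values (kJ/mol): H 73, O 141, Al 42, Se 195, Sn 107.
So from highest to lowest: Se > O > Sn > H > Al.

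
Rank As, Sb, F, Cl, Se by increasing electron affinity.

As, Sb, Se, F, Cl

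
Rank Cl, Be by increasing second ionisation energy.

Be < Cl

Consider each +1 ion: Cl⁺ still has 6 valence electrons; Be⁺ still has 1 valence electron.
All are still removing valence electrons, so compare the +1 ions as you would atoms: IE_2 generally rises across a period (higher Z_eff) and falls down a group (larger shell), subject to the usual subshell exceptions.
Valence configurations: Cl⁺ [Ne]3s²3p⁴, Be⁺ [He]2s¹.
Approximate IE_2 values (kJ/mol): Cl 2298, Be 1757.
Hence IE_2: Be < Cl.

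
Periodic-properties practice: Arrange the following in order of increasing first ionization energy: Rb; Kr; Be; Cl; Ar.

Rb < Be < Cl < Kr < Ar

Be is in period 2, group 2; Cl is in period 3, group 17; Ar is in period 3, group 18; Kr is in period 4, group 18; Rb is in period 5, group 1.
First ionization energy rises across a period (greater Z_eff holds electrons more tightly) and falls down a group (valence electrons are farther from the nucleus).
Here both period and group differ, so the two effects have to be weighed against each other.
Be > Rb: relative to Rb, both the across-period and down-group shifts push Be's first ionization energy up.
Cl > Be: the two effects oppose for this pair; the across-period effect wins (1251 vs 900 kJ/mol).
Kr > Cl: period and group pull opposite ways; the across-period shift dominates (1351 vs 1251 kJ/mol).
Ar > Kr: they share group 18; the group trend gives Ar the larger value.
Tabulated first ionization energy (kJ/mol): Be 900, Cl 1251, Ar 1521, Kr 1351, Rb 403.
So from lowest to highest: Rb < Be < Cl < Kr < Ar.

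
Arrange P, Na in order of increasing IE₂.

P < Na

IE_2 is the cost of taking one more electron from the +1 cation: P⁺ still has 4 valence electrons; Na⁺ is the bare [Ne] core.
Breaking into a closed-shell core is much more expensive than removing a leftover valence electron — Na has the largest IE_2 here.
Tabulated IE_2 (kJ/mol): P 1907, Na 4562.
So the second ionization energies run P < Na.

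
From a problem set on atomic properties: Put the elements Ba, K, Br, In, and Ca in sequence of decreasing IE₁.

Br > Ca > In > Ba > K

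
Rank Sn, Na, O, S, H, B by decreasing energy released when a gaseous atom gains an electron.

S, O, Sn, H, Na, B

Electron affinity generally becomes more exothermic across a period toward the halogens and less exothermic down a group.
Neither a single period nor a single group — weigh both effects.
Na > B: this pair runs against the simple trend — see the exception note.
H > Na: H sits above Na in group 1, so the down-group effect alone puts H higher.
Sn > H: period and group pull opposite ways; the across-period shift dominates (107 vs 73 kJ/mol).
O > Sn: both effects reinforce here, so O is clearly the higher of the two.
S > O: this pair runs against the simple trend — see the exception note.
Note the exception: Na has a higher electron affinity than B, contrary to the simple trend — B's ns²np¹ configuration gives only a small electron affinity — the sparsely filled np subshell binds an added electron weakly.
Note the exception: S has a higher electron affinity than O, contrary to the simple trend — the compact 2p subshell of O repels the added electron more than S's larger 3p does.
Approximate values (kJ/mol): H 73, B 27, O 141, Na 53, S 200, Sn 107.
So from highest to lowest: S > O > Sn > H > Na > B.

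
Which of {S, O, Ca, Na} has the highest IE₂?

Na

The second ionization energy removes an electron from the +1 ion. For each element: S⁺ still has 5 valence electrons; O⁺ still has 5 valence electrons; Ca⁺ still has 1 valence electron; Na⁺ is the bare [Ne] core.
Breaking into a closed-shell core is much more expensive than removing a leftover valence electron — Na has the largest IE_2 here.
Valence configurations: S⁺ [Ne]3s²3p³, O⁺ [He]2s²2p³, Ca⁺ [Ar]4s¹.
Tabulated IE_2 (kJ/mol): S 2252, O 3388, Ca 1145, Na 4562.
Hence IE_2: Ca < S < O < Na.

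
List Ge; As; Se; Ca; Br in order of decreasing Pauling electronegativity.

Br, Se, As, Ge, Ca

Atoms toward the upper right of the periodic table pull bonding electrons most strongly.
All lie in period 4, so electronegativity increases left to right.
So from highest to lowest: Br > Se > As > Ge > Ca.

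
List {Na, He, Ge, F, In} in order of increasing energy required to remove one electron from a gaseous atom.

IE₁ increases left→right with effective nuclear charge and decreases top→bottom as the valence shell moves farther out.
Here both period and group differ, so the two effects have to be weighed against each other.
In > Na: the two effects oppose for this pair; the across-period effect wins (558 vs 496 kJ/mol).
Ge > In: relative to In, both the across-period and down-group shifts push Ge's first ionization energy up.
F > Ge: relative to Ge, both the across-period and down-group shifts push F's first ionization energy up.
He > F: both effects reinforce here, so He is clearly the higher of the two.
Approximate values (kJ/mol): He 2372, F 1681, Na 496, Ge 762, In 558.
So from lowest to highest: Na < In < Ge < F < He.

Na < In < Ge < F < He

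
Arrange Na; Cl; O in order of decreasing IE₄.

Na, O, Cl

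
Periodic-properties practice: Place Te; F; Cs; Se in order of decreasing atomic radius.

Cs > Te > Se > F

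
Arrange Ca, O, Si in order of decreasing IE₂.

The second ionization energy removes an electron from the +1 ion. For each element: Ca⁺ still has 1 valence electron; O⁺ still has 5 valence electrons; Si⁺ still has 3 valence electrons.
All are still removing valence electrons, so compare the +1 ions as you would atoms: IE_2 generally rises across a period (higher Z_eff) and falls down a group (larger shell), subject to the usual subshell exceptions.
Valence configurations: Ca⁺ [Ar]4s¹, O⁺ [He]2s²2p³, Si⁺ [Ne]3s²3p¹.
The numbers (kJ/mol): Ca 1145, O 3388, Si 1577.
So the second ionization energies run Ca < Si < O.

O > Si > Ca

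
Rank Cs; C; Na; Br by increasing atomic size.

C is in period 2, group 14; Na is in period 3, group 1; Br is in period 4, group 17; Cs is in period 6, group 1.
Radius decreases left→right (rising Z_eff, same n) and increases top→bottom (higher n).
These span different periods and groups, so the two trends combine.
Br > C: the two effects oppose for this pair; the down-group effect wins (114 vs 75 pm).
Na > Br: period and group pull opposite ways; the across-period shift dominates (155 vs 114 pm).
Cs > Na: Cs sits below Na in group 1, so the down-group effect alone puts Cs larger.
Tabulated atomic radius (pm): C 75, Na 155, Br 114, Cs 232.
So from smallest to largest: C < Br < Na < Cs.

C < Br < Na < Cs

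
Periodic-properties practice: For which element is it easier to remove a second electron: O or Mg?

Consider each +1 ion: O⁺ still has 5 valence electrons; Mg⁺ still has 1 valence electron.
All are still removing valence electrons, so compare the +1 ions as you would atoms: IE_2 generally rises across a period (higher Z_eff) and falls down a group (larger shell), subject to the usual subshell exceptions.
Valence configurations: O⁺ [He]2s²2p³, Mg⁺ [Ne]3s¹.
The numbers (kJ/mol): O 3388, Mg 1451.
So the second ionization energies run Mg < O.

Mg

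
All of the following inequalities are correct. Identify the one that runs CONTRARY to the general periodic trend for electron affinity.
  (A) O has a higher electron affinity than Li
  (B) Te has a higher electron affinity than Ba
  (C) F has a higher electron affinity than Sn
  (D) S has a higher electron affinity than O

The general trend: electron affinity increases across a period and decreases down a group.
(A) O (period 2, group 16) vs Li (period 2, group 1): the stated order agrees with the simple trend.
(B) Te (period 5, group 16) vs Ba (period 6, group 2): the stated order agrees with the simple trend.
(C) F (period 2, group 17) vs Sn (period 5, group 14): the stated order agrees with the simple trend.
(D) S (period 3, group 16) vs O (period 2, group 16): the stated order contradicts the simple trend.
The exception is (D): the compact 2p subshell of O repels the added electron more than S's larger 3p does.

(D)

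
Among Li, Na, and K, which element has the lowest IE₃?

K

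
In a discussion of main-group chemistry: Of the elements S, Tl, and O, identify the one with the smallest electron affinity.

Atoms with high Z_eff and room in the valence shell (especially the halogens) have the most exothermic electron affinities.
Here both period and group differ, so the two effects have to be weighed against each other.
O > Tl: both effects reinforce here, so O is clearly the higher of the two.
S > O: this pair runs against the simple trend — see the exception note.
Note the exception: S has a higher electron affinity than O, contrary to the simple trend — the compact 2p subshell of O repels the added electron more than S's larger 3p does.
Tabulated electron affinity (kJ/mol): O 141, S 200, Tl 19.
The smallest electron affinity among these belongs to Tl.

Tl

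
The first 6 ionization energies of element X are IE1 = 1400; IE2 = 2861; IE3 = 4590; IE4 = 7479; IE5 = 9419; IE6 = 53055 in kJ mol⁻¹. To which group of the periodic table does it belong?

Group 15

Look for the largest jump between consecutive ionization energies: IE6/IE5 ≈ 5.6, far larger than any earlier ratio.
That jump marks the point where a core electron is being removed. So the atom has 5 valence electrons.
A main-group element with 5 valence electrons is in group 15.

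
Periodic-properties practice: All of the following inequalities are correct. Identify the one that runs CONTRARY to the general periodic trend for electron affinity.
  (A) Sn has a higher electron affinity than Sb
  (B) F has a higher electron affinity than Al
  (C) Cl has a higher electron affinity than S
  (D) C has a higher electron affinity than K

The general trend: electron affinity increases across a period and decreases down a group.
(A) Sn (period 5, group 14) vs Sb (period 5, group 15): the stated order contradicts the simple trend.
(B) F (period 2, group 17) vs Al (period 3, group 13): the stated order agrees with the simple trend.
(C) Cl (period 3, group 17) vs S (period 3, group 16): the stated order agrees with the simple trend.
(D) C (period 2, group 14) vs K (period 4, group 1): the stated order agrees with the simple trend.
The exception is (A): adding an electron to Sb's half-filled 5p³ is unfavourable, so Sn has the more exothermic EA.

(A)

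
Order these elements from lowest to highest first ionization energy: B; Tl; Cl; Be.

Tl < B < Be < Cl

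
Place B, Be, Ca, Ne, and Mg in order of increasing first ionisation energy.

Ca < Mg < B < Be < Ne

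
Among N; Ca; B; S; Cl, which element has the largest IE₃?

Ca

The third ionization energy removes an electron from the +2 ion. For each element: N²⁺ still has 3 valence electrons; Ca²⁺ is the bare [Ar] core; B²⁺ still has 1 valence electron; S²⁺ still has 4 valence electrons; Cl²⁺ still has 5 valence electrons.
Pulling an electron out of a noble-gas core costs far more than removing a remaining valence electron, so Ca sits at the high end of IE_3.
Valence configurations: N²⁺ [He]2s²2p¹, B²⁺ [He]2s¹, S²⁺ [Ne]3s²3p², Cl²⁺ [Ne]3s²3p³.
Tabulated IE_3 (kJ/mol): N 4578, Ca 4912, B 3660, S 3357, Cl 3822.
Putting it together, IE_3: S < B < Cl < N < Ca.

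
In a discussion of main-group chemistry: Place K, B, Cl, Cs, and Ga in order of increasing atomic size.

B < Cl < Ga < K < Cs

Across a period the added protons contract the valence shell; down a group each new principal shell makes the atom larger.
Neither a single period nor a single group — weigh both effects.
Cl > B: period and group pull opposite ways; the down-group shift dominates (99 vs 85 pm).
Ga > Cl: relative to Cl, both the across-period and down-group shifts push Ga's atomic radius up.
K > Ga: both are in period 4; the period trend gives K the larger value.
Cs > K: Cs sits below K in group 1, so the down-group effect alone puts Cs larger.
For reference (pm): B 85, Cl 99, K 196, Ga 124, Cs 232.
So from smallest to largest: B < Cl < Ga < K < Cs.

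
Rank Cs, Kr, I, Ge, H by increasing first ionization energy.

Removing the outermost electron gets harder across a period and easier down a group.
Neither a single period nor a single group — weigh both effects.
Ge > Cs: both effects reinforce here, so Ge is clearly the higher of the two.
I > Ge: the two effects oppose for this pair; the across-period effect wins (1008 vs 762 kJ/mol).
H > I: period and group pull opposite ways; the down-group shift dominates (1312 vs 1008 kJ/mol).
Kr > H: period and group pull opposite ways; the across-period shift dominates (1351 vs 1312 kJ/mol).
For reference (kJ/mol): H 1312, Ge 762, Kr 1351, I 1008, Cs 376.
So from lowest to highest: Cs < Ge < I < H < Kr.

Cs, Ge, I, H, Kr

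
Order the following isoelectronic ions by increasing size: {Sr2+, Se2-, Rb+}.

Sr2+ < Rb+ < Se2-

All of these have 36 electrons, so size is governed by nuclear charge alone: the more protons, the stronger the pull on the same electron cloud, and the smaller the ion.
Nuclear charges: Sr2+ (Z=38), Rb+ (Z=37), Se2- (Z=34).
Smallest to largest: Sr2+ < Rb+ < Se2-.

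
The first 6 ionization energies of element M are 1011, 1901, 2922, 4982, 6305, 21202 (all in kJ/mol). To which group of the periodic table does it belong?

Look for the largest jump between consecutive ionization energies: IE6/IE5 ≈ 3.4, far larger than any earlier ratio.
That jump marks the point where a core electron is being removed. So the atom has 5 valence electrons.
A main-group element with 5 valence electrons is in group 15.

Group 15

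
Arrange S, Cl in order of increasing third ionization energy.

The third ionization energy removes an electron from the +2 ion. For each element: S²⁺ still has 4 valence electrons; Cl²⁺ still has 5 valence electrons.
All are still removing valence electrons, so compare the +2 ions as you would atoms: IE_3 generally rises across a period (higher Z_eff) and falls down a group (larger shell), subject to the usual subshell exceptions.
Valence configurations: S²⁺ [Ne]3s²3p², Cl²⁺ [Ne]3s²3p³.
Tabulated IE_3 (kJ/mol): S 3357, Cl 3822.
Putting it together, IE_3: S < Cl.

S < Cl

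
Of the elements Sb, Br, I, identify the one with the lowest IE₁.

Br is in period 4, group 17; Sb is in period 5, group 15; I is in period 5, group 17.
IE₁ increases left→right with effective nuclear charge and decreases top→bottom as the valence shell moves farther out.
These span different periods and groups, so the two trends combine.
I > Sb: both are in period 5; the period trend gives I the larger value.
Br > I: they share group 17; the group trend gives Br the larger value.
Approximate values (kJ/mol): Br 1140, Sb 831, I 1008.
The lowest IE₁ among these belongs to Sb.

Sb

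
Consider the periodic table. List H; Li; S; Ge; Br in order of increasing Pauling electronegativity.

Li, Ge, H, S, Br

H is in period 1, group 1; Li is in period 2, group 1; S is in period 3, group 16; Ge is in period 4, group 14; Br is in period 4, group 17.
EN rises left→right (higher Z_eff, smaller atoms) and falls top→bottom (larger, more shielded atoms).
Here both period and group differ, so the two effects have to be weighed against each other.
Ge > Li: period and group pull opposite ways; the across-period shift dominates (2.01 vs 0.98).
H > Ge: period and group pull opposite ways; the down-group shift dominates (2.20 vs 2.01).
S > H: the two effects oppose for this pair; the across-period effect wins (2.58 vs 2.20).
Br > S: period and group pull opposite ways; the across-period shift dominates (2.96 vs 2.58).
Approximate values (Pauling): H 2.20, Li 0.98, S 2.58, Ge 2.01, Br 2.96.
So from lowest to highest: Li < Ge < H < S < Br.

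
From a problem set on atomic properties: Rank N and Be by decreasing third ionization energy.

Be, N

IE_3 is the cost of taking one more electron from the +2 cation: N²⁺ still has 3 valence electrons; Be²⁺ is the bare [He] core.
Breaking into a closed-shell core is much more expensive than removing a leftover valence electron — Be has the largest IE_3 here.
Tabulated IE_3 (kJ/mol): N 4578, Be 14849.
Putting it together, IE_3: N < Be.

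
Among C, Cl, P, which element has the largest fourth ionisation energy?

C

The fourth ionization energy removes an electron from the +3 ion. For each element: C³⁺ still has 1 valence electron; Cl³⁺ still has 4 valence electrons; P³⁺ still has 2 valence electrons.
All are still removing valence electrons, so compare the +3 ions as you would atoms: IE_4 generally rises across a period (higher Z_eff) and falls down a group (larger shell), subject to the usual subshell exceptions.
Valence configurations: C³⁺ [He]2s¹, Cl³⁺ [Ne]3s²3p², P³⁺ [Ne]3s².
The numbers (kJ/mol): C 6223, Cl 5159, P 4964.
So the fourth ionization energies run P < Cl < C.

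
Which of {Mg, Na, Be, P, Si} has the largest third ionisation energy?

The third ionization energy removes an electron from the +2 ion. For each element: Mg²⁺ is the bare [Ne] core; Na²⁺ is already 1 electron into the core; Be²⁺ is the bare [He] core; P²⁺ still has 3 valence electrons; Si²⁺ still has 2 valence electrons.
Pulling an electron out of a noble-gas core costs far more than removing a remaining valence electron, so Na, Mg and Be sit at the high end of IE_3.
Valence configurations: P²⁺ [Ne]3s²3p¹, Si²⁺ [Ne]3s².
P²⁺ loses a lone 3p electron whereas Si²⁺ must break into a filled 3s² pair, so IE_3(Si) > IE_3(P) even though P has the higher nuclear charge.
Approximate IE_3 values (kJ/mol): Mg 7733, Na 6910, Be 14849, P 2914, Si 3232.
Overall IE_3 order: P < Si < Na < Mg < Be.

Be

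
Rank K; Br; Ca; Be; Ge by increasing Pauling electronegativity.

K < Ca < Be < Ge < Br

Be is in period 2, group 2; K is in period 4, group 1; Ca is in period 4, group 2; Ge is in period 4, group 14; Br is in period 4, group 17.
Smaller atoms with higher effective nuclear charge are more electronegative.
Neither a single period nor a single group — weigh both effects.
Ca > K: Ca lies to the right of K in period 4, so the across-period effect alone puts Ca higher.
Be > Ca: Be sits above Ca in group 2, so the down-group effect alone puts Be higher.
Ge > Be: period and group pull opposite ways; the across-period shift dominates (2.01 vs 1.57).
Br > Ge: Br lies to the right of Ge in period 4, so the across-period effect alone puts Br higher.
Tabulated electronegativity (Pauling): Be 1.57, K 0.82, Ca 1.00, Ge 2.01, Br 2.96.
So from lowest to highest: K < Ca < Be < Ge < Br.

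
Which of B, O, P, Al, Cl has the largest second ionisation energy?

IE_2 is the cost of taking one more electron from the +1 cation: B⁺ still has 2 valence electrons; O⁺ still has 5 valence electrons; P⁺ still has 4 valence electrons; Al⁺ still has 2 valence electrons; Cl⁺ still has 6 valence electrons.
All are still removing valence electrons, so compare the +1 ions as you would atoms: IE_2 generally rises across a period (higher Z_eff) and falls down a group (larger shell), subject to the usual subshell exceptions.
Valence configurations: B⁺ [He]2s², O⁺ [He]2s²2p³, P⁺ [Ne]3s²3p², Al⁺ [Ne]3s², Cl⁺ [Ne]3s²3p⁴.
Approximate IE_2 values (kJ/mol): B 2427, O 3388, P 1907, Al 1817, Cl 2298.
Hence IE_2: Al < P < Cl < B < O.

O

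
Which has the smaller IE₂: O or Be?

The second ionization energy removes an electron from the +1 ion. For each element: O⁺ still has 5 valence electrons; Be⁺ still has 1 valence electron.
All are still removing valence electrons, so compare the +1 ions as you would atoms: IE_2 generally rises across a period (higher Z_eff) and falls down a group (larger shell), subject to the usual subshell exceptions.
Valence configurations: O⁺ [He]2s²2p³, Be⁺ [He]2s¹.
The numbers (kJ/mol): O 3388, Be 1757.
So the second ionization energies run Be < O.

Be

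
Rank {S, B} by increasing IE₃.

S < B

IE_3 is the cost of taking one more electron from the +2 cation: S²⁺ still has 4 valence electrons; B²⁺ still has 1 valence electron.
All are still removing valence electrons, so compare the +2 ions as you would atoms: IE_3 generally rises across a period (higher Z_eff) and falls down a group (larger shell), subject to the usual subshell exceptions.
Valence configurations: S²⁺ [Ne]3s²3p², B²⁺ [He]2s¹.
Approximate IE_3 values (kJ/mol): S 3357, B 3660.
Hence IE_3: S < B.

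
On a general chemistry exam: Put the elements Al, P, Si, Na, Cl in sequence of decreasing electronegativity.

Cl > P > Si > Al > Na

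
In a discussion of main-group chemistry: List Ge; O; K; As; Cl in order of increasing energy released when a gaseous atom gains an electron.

K < As < Ge < O < Cl

O is in period 2, group 16; Cl is in period 3, group 17; K is in period 4, group 1; Ge is in period 4, group 14; As is in period 4, group 15.
Adding an electron releases more energy for atoms nearer the top right (short of the noble gases).
Neither a single period nor a single group — weigh both effects.
As > K: both are in period 4; the period trend gives As the larger value.
Ge > As: this pair runs against the simple trend — see the exception note.
O > Ge: both effects reinforce here, so O is clearly the higher of the two.
Cl > O: the two effects oppose for this pair; the across-period effect wins (349 vs 141 kJ/mol).
Note the exception: Ge has a higher electron affinity than As, contrary to the simple trend — adding an electron to As's half-filled 4p³ is unfavourable, so Ge (4p²) has the more exothermic EA.
Approximate values (kJ/mol): O 141, Cl 349, K 48, Ge 119, As 78.
So from lowest to highest: K < As < Ge < O < Cl.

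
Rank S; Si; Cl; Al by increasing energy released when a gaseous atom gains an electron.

Al is in period 3, group 13; Si is in period 3, group 14; S is in period 3, group 16; Cl is in period 3, group 17.
Atoms with high Z_eff and room in the valence shell (especially the halogens) have the most exothermic electron affinities.
All lie in period 3, so electron affinity increases left to right.
So from lowest to highest: Al < Si < S < Cl.

Al, Si, S, Cl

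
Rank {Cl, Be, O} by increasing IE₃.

The third ionization energy removes an electron from the +2 ion. For each element: Cl²⁺ still has 5 valence electrons; Be²⁺ is the bare [He] core; O²⁺ still has 4 valence electrons.
Core electrons are held far more tightly than valence electrons, so Be tops the IE_3 order.
Valence configurations: Cl²⁺ [Ne]3s²3p³, O²⁺ [He]2s²2p².
Approximate IE_3 values (kJ/mol): Cl 3822, Be 14849, O 5300.
Hence IE_3: Cl < O < Be.

Cl < O < Be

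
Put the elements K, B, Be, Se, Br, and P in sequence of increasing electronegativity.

K < Be < B < P < Se < Br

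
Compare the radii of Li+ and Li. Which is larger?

Li

Forming Li+ removes 1 electron from Li. Fewer electrons for the same nuclear charge means less shielding and a higher Z_eff on the remaining electrons, and for main-group metals the entire outer shell is lost.
A cation is smaller than its parent atom: Li+ < Li.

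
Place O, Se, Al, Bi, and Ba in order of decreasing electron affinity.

Se > O > Bi > Al > Ba

Adding an electron releases more energy for atoms nearer the top right (short of the noble gases).
Neither a single period nor a single group — weigh both effects.
Al > Ba: both effects reinforce here, so Al is clearly the higher of the two.
Bi > Al: the two effects oppose for this pair; the across-period effect wins (91 vs 42 kJ/mol).
O > Bi: both effects reinforce here, so O is clearly the higher of the two.
Se > O: this pair runs against the simple trend — see the exception note.
Note the exception: Se has a higher electron affinity than O, contrary to the simple trend — O's compact 2p subshell gives strong electron–electron repulsion on the added electron.
Approximate values (kJ/mol): O 141, Al 42, Se 195, Ba 14, Bi 91.
So from highest to lowest: Se > O > Bi > Al > Ba.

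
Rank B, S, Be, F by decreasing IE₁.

Be is in period 2, group 2; B is in period 2, group 13; F is in period 2, group 17; S is in period 3, group 16.
IE₁ increases left→right with effective nuclear charge and decreases top→bottom as the valence shell moves farther out.
Neither a single period nor a single group — weigh both effects.
Be > B: this pair runs against the simple trend — see the exception note.
S > Be: period and group pull opposite ways; the across-period shift dominates (1000 vs 900 kJ/mol).
F > S: both effects reinforce here, so F is clearly the higher of the two.
Note the exception: Be has a higher first ionization energy than B, contrary to the simple trend — removing B's lone 2p electron is easier than breaking Be's filled 2s².
For reference (kJ/mol): Be 900, B 801, F 1681, S 1000.
So from highest to lowest: F > S > Be > B.

F, S, Be, B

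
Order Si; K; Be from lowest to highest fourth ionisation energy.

Consider each +3 ion: Si³⁺ still has 1 valence electron; K³⁺ is already 2 electrons into the core; Be³⁺ is already 1 electron into the core.
Pulling an electron out of a noble-gas core costs far more than removing a remaining valence electron, so K and Be sit at the high end of IE_4.
Tabulated IE_4 (kJ/mol): Si 4356, K 5877, Be 21007.
So the fourth ionization energies run Si < K < Be.

Si < K < Be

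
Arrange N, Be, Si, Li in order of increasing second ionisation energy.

Si < Be < N < Li

After 1 electron has been removed, what remains? N⁺ still has 4 valence electrons; Be⁺ still has 1 valence electron; Si⁺ still has 3 valence electrons; Li⁺ is the bare [He] core.
Breaking into a closed-shell core is much more expensive than removing a leftover valence electron — Li has the largest IE_2 here.
Valence configurations: N⁺ [He]2s²2p², Be⁺ [He]2s¹, Si⁺ [Ne]3s²3p¹.
Approximate IE_2 values (kJ/mol): N 2856, Be 1757, Si 1577, Li 7298.
So the second ionization energies run Si < Be < N < Li.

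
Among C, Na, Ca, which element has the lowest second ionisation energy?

After 1 electron has been removed, what remains? C⁺ still has 3 valence electrons; Na⁺ is the bare [Ne] core; Ca⁺ still has 1 valence electron.
Breaking into a closed-shell core is much more expensive than removing a leftover valence electron — Na has the largest IE_2 here.
Valence configurations: C⁺ [He]2s²2p¹, Ca⁺ [Ar]4s¹.
The numbers (kJ/mol): C 2353, Na 4562, Ca 1145.
Hence IE_2: Ca < C < Na.

Ca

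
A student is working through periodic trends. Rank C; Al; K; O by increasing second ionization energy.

After 1 electron has been removed, what remains? C⁺ still has 3 valence electrons; Al⁺ still has 2 valence electrons; K⁺ is the bare [Ar] core; O⁺ still has 5 valence electrons.
Usually core removal costs more than valence removal, but here the competition is close: a tightly held n=2 valence electron can cost more to remove than an n=3 core electron, so the actual values have to decide it.
Valence configurations: C⁺ [He]2s²2p¹, Al⁺ [Ne]3s², O⁺ [He]2s²2p³.
The numbers (kJ/mol): C 2353, Al 1817, K 3052, O 3388.
So the second ionization energies run Al < C < K < O.

Al < C < K < O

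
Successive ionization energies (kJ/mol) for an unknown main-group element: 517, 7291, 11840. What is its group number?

Group 1

Look for the largest jump between consecutive ionization energies: IE2/IE1 ≈ 14.1, far larger than any earlier ratio.
That jump marks the point where a core electron is being removed. So the atom has 1 valence electron.
A main-group element with 1 valence electron is in group 1.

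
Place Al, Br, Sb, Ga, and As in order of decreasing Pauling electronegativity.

Smaller atoms with higher effective nuclear charge are more electronegative.
Neither a single period nor a single group — weigh both effects.
Ga > Al: this pair runs against the simple trend — see the exception note.
Sb > Ga: period and group pull opposite ways; the across-period shift dominates (2.05 vs 1.81).
As > Sb: they share group 15; the group trend gives As the larger value.
Br > As: both are in period 4; the period trend gives Br the larger value.
Note the exception: Ga has a higher electronegativity than Al, contrary to the simple trend — poor shielding by filled d (and f) subshells raises the heavier element's effective nuclear charge more than the simple down-group trend predicts.
Tabulated electronegativity (Pauling): Al 1.61, Ga 1.81, As 2.18, Br 2.96, Sb 2.05.
So from highest to lowest: Br > As > Sb > Ga > Al.

Br > As > Sb > Ga > Al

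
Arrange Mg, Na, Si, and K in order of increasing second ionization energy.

The second ionization energy removes an electron from the +1 ion. For each element: Mg⁺ still has 1 valence electron; Na⁺ is the bare [Ne] core; Si⁺ still has 3 valence electrons; K⁺ is the bare [Ar] core.
Breaking into a closed-shell core is much more expensive than removing a leftover valence electron — K and Na have the largest IE_2 here.
Valence configurations: Mg⁺ [Ne]3s¹, Si⁺ [Ne]3s²3p¹.
Tabulated IE_2 (kJ/mol): Mg 1451, Na 4562, Si 1577, K 3052.
So the second ionization energies run Mg < Si < K < Na.

Mg < Si < K < Na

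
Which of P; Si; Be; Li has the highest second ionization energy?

Li

After 1 electron has been removed, what remains? P⁺ still has 4 valence electrons; Si⁺ still has 3 valence electrons; Be⁺ still has 1 valence electron; Li⁺ is the bare [He] core.
Pulling an electron out of a noble-gas core costs far more than removing a remaining valence electron, so Li sits at the high end of IE_2.
Valence configurations: P⁺ [Ne]3s²3p², Si⁺ [Ne]3s²3p¹, Be⁺ [He]2s¹.
The numbers (kJ/mol): P 1907, Si 1577, Be 1757, Li 7298.
So the second ionization energies run Si < Be < P < Li.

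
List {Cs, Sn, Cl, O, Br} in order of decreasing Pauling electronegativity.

O, Cl, Br, Sn, Cs

O is in period 2, group 16; Cl is in period 3, group 17; Br is in period 4, group 17; Sn is in period 5, group 14; Cs is in period 6, group 1.
Smaller atoms with higher effective nuclear charge are more electronegative.
Neither a single period nor a single group — weigh both effects.
Sn > Cs: relative to Cs, both the across-period and down-group shifts push Sn's electronegativity up.
Br > Sn: both effects reinforce here, so Br is clearly the higher of the two.
Cl > Br: they share group 17; the group trend gives Cl the larger value.
O > Cl: period and group pull opposite ways; the down-group shift dominates (3.44 vs 3.16).
For reference (Pauling): O 3.44, Cl 3.16, Br 2.96, Sn 1.96, Cs 0.79.
So from highest to lowest: O > Cl > Br > Sn > Cs.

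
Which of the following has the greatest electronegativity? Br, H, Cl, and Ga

H is in period 1, group 1; Cl is in period 3, group 17; Ga is in period 4, group 13; Br is in period 4, group 17.
Smaller atoms with higher effective nuclear charge are more electronegative.
These span different periods and groups, so the two trends combine.
H > Ga: the two effects oppose for this pair; the down-group effect wins (2.20 vs 1.81).
Br > H: the two effects oppose for this pair; the across-period effect wins (2.96 vs 2.20).
Cl > Br: Cl sits above Br in group 17, so the down-group effect alone puts Cl higher.
For reference (Pauling): H 2.20, Cl 3.16, Ga 1.81, Br 2.96.
The greatest electronegativity among these belongs to Cl.

Cl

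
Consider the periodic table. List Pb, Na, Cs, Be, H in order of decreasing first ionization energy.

First ionization energy rises across a period (greater Z_eff holds electrons more tightly) and falls down a group (valence electrons are farther from the nucleus).
Here both period and group differ, so the two effects have to be weighed against each other.
Na > Cs: they share group 1; the group trend gives Na the larger value.
Pb > Na: the two effects oppose for this pair; the across-period effect wins (716 vs 496 kJ/mol).
Be > Pb: the two effects oppose for this pair; the down-group effect wins (900 vs 716 kJ/mol).
H > Be: period and group pull opposite ways; the down-group shift dominates (1312 vs 900 kJ/mol).
For reference (kJ/mol): H 1312, Be 900, Na 496, Cs 376, Pb 716.
So from highest to lowest: H > Be > Pb > Na > Cs.

H > Be > Pb > Na > Cs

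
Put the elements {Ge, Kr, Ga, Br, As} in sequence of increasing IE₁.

Ga is in period 4, group 13; Ge is in period 4, group 14; As is in period 4, group 15; Br is in period 4, group 17; Kr is in period 4, group 18.
Removing the outermost electron gets harder across a period and easier down a group.
All lie in period 4, so first ionization energy increases left to right.
So from lowest to highest: Ga < Ge < As < Br < Kr.

Ga, Ge, As, Br, Kr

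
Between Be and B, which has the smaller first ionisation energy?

B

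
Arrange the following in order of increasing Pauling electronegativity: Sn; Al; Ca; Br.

Al is in period 3, group 13; Ca is in period 4, group 2; Br is in period 4, group 17; Sn is in period 5, group 14.
EN rises left→right (higher Z_eff, smaller atoms) and falls top→bottom (larger, more shielded atoms).
Here both period and group differ, so the two effects have to be weighed against each other.
Al > Ca: relative to Ca, both the across-period and down-group shifts push Al's electronegativity up.
Sn > Al: the two effects oppose for this pair; the across-period effect wins (1.96 vs 1.61).
Br > Sn: relative to Sn, both the across-period and down-group shifts push Br's electronegativity up.
Approximate values (Pauling): Al 1.61, Ca 1.00, Br 2.96, Sn 1.96.
So from lowest to highest: Ca < Al < Sn < Br.

Ca < Al < Sn < Br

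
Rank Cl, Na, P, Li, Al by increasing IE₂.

Al < P < Cl < Na < Li

After 1 electron has been removed, what remains? Cl⁺ still has 6 valence electrons; Na⁺ is the bare [Ne] core; P⁺ still has 4 valence electrons; Li⁺ is the bare [He] core; Al⁺ still has 2 valence electrons.
Breaking into a closed-shell core is much more expensive than removing a leftover valence electron — Na and Li have the largest IE_2 here.
Valence configurations: Cl⁺ [Ne]3s²3p⁴, P⁺ [Ne]3s²3p², Al⁺ [Ne]3s².
The numbers (kJ/mol): Cl 2298, Na 4562, P 1907, Li 7298, Al 1817.
So the second ionization energies run Al < P < Cl < Na < Li.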